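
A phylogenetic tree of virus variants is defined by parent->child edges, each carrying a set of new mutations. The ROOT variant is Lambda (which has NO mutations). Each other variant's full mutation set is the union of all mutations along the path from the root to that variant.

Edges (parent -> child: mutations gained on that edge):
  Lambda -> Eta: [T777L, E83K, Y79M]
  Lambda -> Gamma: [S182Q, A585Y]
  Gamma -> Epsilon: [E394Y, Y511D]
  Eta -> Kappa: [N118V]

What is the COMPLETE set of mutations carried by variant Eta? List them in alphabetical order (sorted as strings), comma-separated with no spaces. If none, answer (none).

At Lambda: gained [] -> total []
At Eta: gained ['T777L', 'E83K', 'Y79M'] -> total ['E83K', 'T777L', 'Y79M']

Answer: E83K,T777L,Y79M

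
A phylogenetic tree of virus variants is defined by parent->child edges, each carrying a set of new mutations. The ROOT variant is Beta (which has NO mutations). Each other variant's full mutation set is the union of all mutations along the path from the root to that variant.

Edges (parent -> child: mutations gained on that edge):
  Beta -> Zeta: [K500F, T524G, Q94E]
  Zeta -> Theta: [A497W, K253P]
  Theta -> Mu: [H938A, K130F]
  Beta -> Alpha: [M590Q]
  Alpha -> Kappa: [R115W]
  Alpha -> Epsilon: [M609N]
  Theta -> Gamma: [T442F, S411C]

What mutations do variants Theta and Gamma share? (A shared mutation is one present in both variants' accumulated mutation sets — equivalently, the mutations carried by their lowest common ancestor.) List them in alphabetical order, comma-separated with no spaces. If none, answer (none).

Accumulating mutations along path to Theta:
  At Beta: gained [] -> total []
  At Zeta: gained ['K500F', 'T524G', 'Q94E'] -> total ['K500F', 'Q94E', 'T524G']
  At Theta: gained ['A497W', 'K253P'] -> total ['A497W', 'K253P', 'K500F', 'Q94E', 'T524G']
Mutations(Theta) = ['A497W', 'K253P', 'K500F', 'Q94E', 'T524G']
Accumulating mutations along path to Gamma:
  At Beta: gained [] -> total []
  At Zeta: gained ['K500F', 'T524G', 'Q94E'] -> total ['K500F', 'Q94E', 'T524G']
  At Theta: gained ['A497W', 'K253P'] -> total ['A497W', 'K253P', 'K500F', 'Q94E', 'T524G']
  At Gamma: gained ['T442F', 'S411C'] -> total ['A497W', 'K253P', 'K500F', 'Q94E', 'S411C', 'T442F', 'T524G']
Mutations(Gamma) = ['A497W', 'K253P', 'K500F', 'Q94E', 'S411C', 'T442F', 'T524G']
Intersection: ['A497W', 'K253P', 'K500F', 'Q94E', 'T524G'] ∩ ['A497W', 'K253P', 'K500F', 'Q94E', 'S411C', 'T442F', 'T524G'] = ['A497W', 'K253P', 'K500F', 'Q94E', 'T524G']

Answer: A497W,K253P,K500F,Q94E,T524G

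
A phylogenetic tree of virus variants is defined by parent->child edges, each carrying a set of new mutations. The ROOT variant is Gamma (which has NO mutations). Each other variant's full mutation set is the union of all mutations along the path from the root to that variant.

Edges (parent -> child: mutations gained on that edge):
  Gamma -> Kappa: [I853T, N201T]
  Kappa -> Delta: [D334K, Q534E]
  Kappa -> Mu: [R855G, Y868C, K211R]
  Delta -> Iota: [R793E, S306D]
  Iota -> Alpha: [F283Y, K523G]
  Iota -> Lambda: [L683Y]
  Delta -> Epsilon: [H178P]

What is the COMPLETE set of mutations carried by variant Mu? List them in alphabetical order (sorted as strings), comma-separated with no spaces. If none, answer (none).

At Gamma: gained [] -> total []
At Kappa: gained ['I853T', 'N201T'] -> total ['I853T', 'N201T']
At Mu: gained ['R855G', 'Y868C', 'K211R'] -> total ['I853T', 'K211R', 'N201T', 'R855G', 'Y868C']

Answer: I853T,K211R,N201T,R855G,Y868C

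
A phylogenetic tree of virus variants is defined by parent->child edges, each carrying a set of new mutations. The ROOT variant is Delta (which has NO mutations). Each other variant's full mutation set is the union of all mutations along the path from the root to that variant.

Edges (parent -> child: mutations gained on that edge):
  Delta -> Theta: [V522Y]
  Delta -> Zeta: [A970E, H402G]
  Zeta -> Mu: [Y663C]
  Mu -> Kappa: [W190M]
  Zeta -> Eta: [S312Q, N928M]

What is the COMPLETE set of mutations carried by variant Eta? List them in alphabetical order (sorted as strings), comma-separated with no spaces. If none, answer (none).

At Delta: gained [] -> total []
At Zeta: gained ['A970E', 'H402G'] -> total ['A970E', 'H402G']
At Eta: gained ['S312Q', 'N928M'] -> total ['A970E', 'H402G', 'N928M', 'S312Q']

Answer: A970E,H402G,N928M,S312Q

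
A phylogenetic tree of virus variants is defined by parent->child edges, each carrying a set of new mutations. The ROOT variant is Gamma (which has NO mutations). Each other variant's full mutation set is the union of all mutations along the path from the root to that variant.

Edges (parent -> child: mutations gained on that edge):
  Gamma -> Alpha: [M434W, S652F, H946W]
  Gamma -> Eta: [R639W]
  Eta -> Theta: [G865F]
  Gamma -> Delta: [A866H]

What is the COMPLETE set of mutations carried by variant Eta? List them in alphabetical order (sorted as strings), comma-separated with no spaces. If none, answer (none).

Answer: R639W

Derivation:
At Gamma: gained [] -> total []
At Eta: gained ['R639W'] -> total ['R639W']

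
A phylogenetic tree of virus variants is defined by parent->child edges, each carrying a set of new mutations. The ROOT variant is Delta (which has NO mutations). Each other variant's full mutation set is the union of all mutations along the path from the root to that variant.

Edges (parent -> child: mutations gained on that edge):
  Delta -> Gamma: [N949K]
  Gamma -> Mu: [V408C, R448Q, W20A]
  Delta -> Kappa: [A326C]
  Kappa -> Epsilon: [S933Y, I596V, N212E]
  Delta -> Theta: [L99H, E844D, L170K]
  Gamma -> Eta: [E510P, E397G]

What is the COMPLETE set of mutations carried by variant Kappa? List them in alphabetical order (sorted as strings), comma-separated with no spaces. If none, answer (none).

At Delta: gained [] -> total []
At Kappa: gained ['A326C'] -> total ['A326C']

Answer: A326C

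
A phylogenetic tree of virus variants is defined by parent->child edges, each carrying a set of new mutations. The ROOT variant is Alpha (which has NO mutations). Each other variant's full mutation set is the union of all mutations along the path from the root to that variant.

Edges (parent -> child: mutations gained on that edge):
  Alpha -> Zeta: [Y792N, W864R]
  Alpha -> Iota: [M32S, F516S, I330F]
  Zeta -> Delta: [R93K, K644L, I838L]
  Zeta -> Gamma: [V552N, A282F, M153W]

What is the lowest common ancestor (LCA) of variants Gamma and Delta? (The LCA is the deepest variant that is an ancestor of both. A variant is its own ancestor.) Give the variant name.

Answer: Zeta

Derivation:
Path from root to Gamma: Alpha -> Zeta -> Gamma
  ancestors of Gamma: {Alpha, Zeta, Gamma}
Path from root to Delta: Alpha -> Zeta -> Delta
  ancestors of Delta: {Alpha, Zeta, Delta}
Common ancestors: {Alpha, Zeta}
Walk up from Delta: Delta (not in ancestors of Gamma), Zeta (in ancestors of Gamma), Alpha (in ancestors of Gamma)
Deepest common ancestor (LCA) = Zeta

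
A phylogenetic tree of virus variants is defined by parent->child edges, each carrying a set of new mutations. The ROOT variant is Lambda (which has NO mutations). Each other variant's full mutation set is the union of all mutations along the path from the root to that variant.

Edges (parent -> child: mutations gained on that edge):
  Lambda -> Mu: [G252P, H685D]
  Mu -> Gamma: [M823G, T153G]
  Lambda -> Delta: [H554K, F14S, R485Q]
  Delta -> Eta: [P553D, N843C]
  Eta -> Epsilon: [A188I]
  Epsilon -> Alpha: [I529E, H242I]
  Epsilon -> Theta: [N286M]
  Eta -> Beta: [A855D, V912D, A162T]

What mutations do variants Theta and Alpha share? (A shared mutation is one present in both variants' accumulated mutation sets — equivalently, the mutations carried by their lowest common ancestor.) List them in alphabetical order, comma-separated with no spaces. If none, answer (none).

Answer: A188I,F14S,H554K,N843C,P553D,R485Q

Derivation:
Accumulating mutations along path to Theta:
  At Lambda: gained [] -> total []
  At Delta: gained ['H554K', 'F14S', 'R485Q'] -> total ['F14S', 'H554K', 'R485Q']
  At Eta: gained ['P553D', 'N843C'] -> total ['F14S', 'H554K', 'N843C', 'P553D', 'R485Q']
  At Epsilon: gained ['A188I'] -> total ['A188I', 'F14S', 'H554K', 'N843C', 'P553D', 'R485Q']
  At Theta: gained ['N286M'] -> total ['A188I', 'F14S', 'H554K', 'N286M', 'N843C', 'P553D', 'R485Q']
Mutations(Theta) = ['A188I', 'F14S', 'H554K', 'N286M', 'N843C', 'P553D', 'R485Q']
Accumulating mutations along path to Alpha:
  At Lambda: gained [] -> total []
  At Delta: gained ['H554K', 'F14S', 'R485Q'] -> total ['F14S', 'H554K', 'R485Q']
  At Eta: gained ['P553D', 'N843C'] -> total ['F14S', 'H554K', 'N843C', 'P553D', 'R485Q']
  At Epsilon: gained ['A188I'] -> total ['A188I', 'F14S', 'H554K', 'N843C', 'P553D', 'R485Q']
  At Alpha: gained ['I529E', 'H242I'] -> total ['A188I', 'F14S', 'H242I', 'H554K', 'I529E', 'N843C', 'P553D', 'R485Q']
Mutations(Alpha) = ['A188I', 'F14S', 'H242I', 'H554K', 'I529E', 'N843C', 'P553D', 'R485Q']
Intersection: ['A188I', 'F14S', 'H554K', 'N286M', 'N843C', 'P553D', 'R485Q'] ∩ ['A188I', 'F14S', 'H242I', 'H554K', 'I529E', 'N843C', 'P553D', 'R485Q'] = ['A188I', 'F14S', 'H554K', 'N843C', 'P553D', 'R485Q']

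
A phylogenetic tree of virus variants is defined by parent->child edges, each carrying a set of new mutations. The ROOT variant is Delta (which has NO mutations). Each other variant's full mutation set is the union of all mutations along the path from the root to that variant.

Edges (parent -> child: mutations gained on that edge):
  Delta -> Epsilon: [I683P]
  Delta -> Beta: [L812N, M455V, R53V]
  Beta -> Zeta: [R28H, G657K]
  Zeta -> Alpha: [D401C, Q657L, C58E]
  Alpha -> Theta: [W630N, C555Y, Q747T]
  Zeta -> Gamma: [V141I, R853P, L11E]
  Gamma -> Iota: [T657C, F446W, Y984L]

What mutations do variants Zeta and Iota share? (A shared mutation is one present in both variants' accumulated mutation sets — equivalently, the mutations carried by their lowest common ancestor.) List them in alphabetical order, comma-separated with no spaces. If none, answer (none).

Accumulating mutations along path to Zeta:
  At Delta: gained [] -> total []
  At Beta: gained ['L812N', 'M455V', 'R53V'] -> total ['L812N', 'M455V', 'R53V']
  At Zeta: gained ['R28H', 'G657K'] -> total ['G657K', 'L812N', 'M455V', 'R28H', 'R53V']
Mutations(Zeta) = ['G657K', 'L812N', 'M455V', 'R28H', 'R53V']
Accumulating mutations along path to Iota:
  At Delta: gained [] -> total []
  At Beta: gained ['L812N', 'M455V', 'R53V'] -> total ['L812N', 'M455V', 'R53V']
  At Zeta: gained ['R28H', 'G657K'] -> total ['G657K', 'L812N', 'M455V', 'R28H', 'R53V']
  At Gamma: gained ['V141I', 'R853P', 'L11E'] -> total ['G657K', 'L11E', 'L812N', 'M455V', 'R28H', 'R53V', 'R853P', 'V141I']
  At Iota: gained ['T657C', 'F446W', 'Y984L'] -> total ['F446W', 'G657K', 'L11E', 'L812N', 'M455V', 'R28H', 'R53V', 'R853P', 'T657C', 'V141I', 'Y984L']
Mutations(Iota) = ['F446W', 'G657K', 'L11E', 'L812N', 'M455V', 'R28H', 'R53V', 'R853P', 'T657C', 'V141I', 'Y984L']
Intersection: ['G657K', 'L812N', 'M455V', 'R28H', 'R53V'] ∩ ['F446W', 'G657K', 'L11E', 'L812N', 'M455V', 'R28H', 'R53V', 'R853P', 'T657C', 'V141I', 'Y984L'] = ['G657K', 'L812N', 'M455V', 'R28H', 'R53V']

Answer: G657K,L812N,M455V,R28H,R53V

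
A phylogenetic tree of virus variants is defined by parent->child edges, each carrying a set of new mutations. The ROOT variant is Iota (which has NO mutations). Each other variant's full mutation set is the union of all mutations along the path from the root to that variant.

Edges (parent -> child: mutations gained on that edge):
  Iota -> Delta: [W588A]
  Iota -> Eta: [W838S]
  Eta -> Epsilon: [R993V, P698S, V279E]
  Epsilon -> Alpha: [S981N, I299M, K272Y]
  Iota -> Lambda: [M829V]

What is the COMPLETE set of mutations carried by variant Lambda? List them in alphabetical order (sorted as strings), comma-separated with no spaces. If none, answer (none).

Answer: M829V

Derivation:
At Iota: gained [] -> total []
At Lambda: gained ['M829V'] -> total ['M829V']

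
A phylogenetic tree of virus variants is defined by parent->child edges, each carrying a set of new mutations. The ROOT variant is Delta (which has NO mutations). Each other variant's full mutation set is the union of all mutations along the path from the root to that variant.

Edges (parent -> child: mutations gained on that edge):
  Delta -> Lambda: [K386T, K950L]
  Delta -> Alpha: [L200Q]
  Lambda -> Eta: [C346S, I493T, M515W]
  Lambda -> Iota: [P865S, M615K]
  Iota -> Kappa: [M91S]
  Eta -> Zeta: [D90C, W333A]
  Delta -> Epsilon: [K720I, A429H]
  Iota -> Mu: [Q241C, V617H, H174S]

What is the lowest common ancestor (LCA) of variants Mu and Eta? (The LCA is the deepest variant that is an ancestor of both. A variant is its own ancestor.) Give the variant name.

Answer: Lambda

Derivation:
Path from root to Mu: Delta -> Lambda -> Iota -> Mu
  ancestors of Mu: {Delta, Lambda, Iota, Mu}
Path from root to Eta: Delta -> Lambda -> Eta
  ancestors of Eta: {Delta, Lambda, Eta}
Common ancestors: {Delta, Lambda}
Walk up from Eta: Eta (not in ancestors of Mu), Lambda (in ancestors of Mu), Delta (in ancestors of Mu)
Deepest common ancestor (LCA) = Lambda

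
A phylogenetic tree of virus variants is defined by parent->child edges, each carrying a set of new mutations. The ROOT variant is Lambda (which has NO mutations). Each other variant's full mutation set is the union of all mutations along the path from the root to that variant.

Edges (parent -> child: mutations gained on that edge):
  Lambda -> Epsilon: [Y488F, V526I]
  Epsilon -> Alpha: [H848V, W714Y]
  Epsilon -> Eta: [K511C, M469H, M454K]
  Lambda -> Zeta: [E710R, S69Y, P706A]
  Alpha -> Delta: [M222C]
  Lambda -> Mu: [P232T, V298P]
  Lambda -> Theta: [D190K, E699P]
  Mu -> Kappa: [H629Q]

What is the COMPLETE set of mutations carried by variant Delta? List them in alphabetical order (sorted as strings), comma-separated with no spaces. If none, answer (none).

Answer: H848V,M222C,V526I,W714Y,Y488F

Derivation:
At Lambda: gained [] -> total []
At Epsilon: gained ['Y488F', 'V526I'] -> total ['V526I', 'Y488F']
At Alpha: gained ['H848V', 'W714Y'] -> total ['H848V', 'V526I', 'W714Y', 'Y488F']
At Delta: gained ['M222C'] -> total ['H848V', 'M222C', 'V526I', 'W714Y', 'Y488F']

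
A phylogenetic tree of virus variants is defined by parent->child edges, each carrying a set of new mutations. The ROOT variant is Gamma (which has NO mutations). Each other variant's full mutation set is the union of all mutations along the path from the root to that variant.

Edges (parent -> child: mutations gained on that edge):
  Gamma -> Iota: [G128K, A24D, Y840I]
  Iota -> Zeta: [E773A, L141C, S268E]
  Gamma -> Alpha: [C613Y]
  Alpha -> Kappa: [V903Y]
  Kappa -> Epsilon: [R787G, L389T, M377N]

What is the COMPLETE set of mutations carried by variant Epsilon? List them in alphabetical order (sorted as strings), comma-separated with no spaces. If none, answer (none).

Answer: C613Y,L389T,M377N,R787G,V903Y

Derivation:
At Gamma: gained [] -> total []
At Alpha: gained ['C613Y'] -> total ['C613Y']
At Kappa: gained ['V903Y'] -> total ['C613Y', 'V903Y']
At Epsilon: gained ['R787G', 'L389T', 'M377N'] -> total ['C613Y', 'L389T', 'M377N', 'R787G', 'V903Y']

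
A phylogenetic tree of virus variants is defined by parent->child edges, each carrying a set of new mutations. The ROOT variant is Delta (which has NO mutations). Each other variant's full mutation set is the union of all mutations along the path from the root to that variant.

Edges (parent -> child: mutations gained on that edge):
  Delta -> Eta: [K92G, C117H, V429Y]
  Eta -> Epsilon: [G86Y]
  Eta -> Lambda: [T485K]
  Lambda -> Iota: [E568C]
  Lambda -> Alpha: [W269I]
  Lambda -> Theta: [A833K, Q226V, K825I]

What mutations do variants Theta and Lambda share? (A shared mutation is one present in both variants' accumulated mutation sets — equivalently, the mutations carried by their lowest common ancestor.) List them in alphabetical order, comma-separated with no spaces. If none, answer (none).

Accumulating mutations along path to Theta:
  At Delta: gained [] -> total []
  At Eta: gained ['K92G', 'C117H', 'V429Y'] -> total ['C117H', 'K92G', 'V429Y']
  At Lambda: gained ['T485K'] -> total ['C117H', 'K92G', 'T485K', 'V429Y']
  At Theta: gained ['A833K', 'Q226V', 'K825I'] -> total ['A833K', 'C117H', 'K825I', 'K92G', 'Q226V', 'T485K', 'V429Y']
Mutations(Theta) = ['A833K', 'C117H', 'K825I', 'K92G', 'Q226V', 'T485K', 'V429Y']
Accumulating mutations along path to Lambda:
  At Delta: gained [] -> total []
  At Eta: gained ['K92G', 'C117H', 'V429Y'] -> total ['C117H', 'K92G', 'V429Y']
  At Lambda: gained ['T485K'] -> total ['C117H', 'K92G', 'T485K', 'V429Y']
Mutations(Lambda) = ['C117H', 'K92G', 'T485K', 'V429Y']
Intersection: ['A833K', 'C117H', 'K825I', 'K92G', 'Q226V', 'T485K', 'V429Y'] ∩ ['C117H', 'K92G', 'T485K', 'V429Y'] = ['C117H', 'K92G', 'T485K', 'V429Y']

Answer: C117H,K92G,T485K,V429Y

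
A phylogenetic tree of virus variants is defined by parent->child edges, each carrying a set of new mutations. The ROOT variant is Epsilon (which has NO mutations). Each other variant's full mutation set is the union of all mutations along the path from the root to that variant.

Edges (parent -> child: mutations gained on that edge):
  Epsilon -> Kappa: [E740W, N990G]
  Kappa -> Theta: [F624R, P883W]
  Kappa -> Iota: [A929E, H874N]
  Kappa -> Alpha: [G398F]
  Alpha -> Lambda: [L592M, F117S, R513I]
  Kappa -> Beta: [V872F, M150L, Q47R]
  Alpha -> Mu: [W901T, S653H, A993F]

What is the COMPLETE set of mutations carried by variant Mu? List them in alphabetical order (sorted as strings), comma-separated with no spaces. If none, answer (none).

Answer: A993F,E740W,G398F,N990G,S653H,W901T

Derivation:
At Epsilon: gained [] -> total []
At Kappa: gained ['E740W', 'N990G'] -> total ['E740W', 'N990G']
At Alpha: gained ['G398F'] -> total ['E740W', 'G398F', 'N990G']
At Mu: gained ['W901T', 'S653H', 'A993F'] -> total ['A993F', 'E740W', 'G398F', 'N990G', 'S653H', 'W901T']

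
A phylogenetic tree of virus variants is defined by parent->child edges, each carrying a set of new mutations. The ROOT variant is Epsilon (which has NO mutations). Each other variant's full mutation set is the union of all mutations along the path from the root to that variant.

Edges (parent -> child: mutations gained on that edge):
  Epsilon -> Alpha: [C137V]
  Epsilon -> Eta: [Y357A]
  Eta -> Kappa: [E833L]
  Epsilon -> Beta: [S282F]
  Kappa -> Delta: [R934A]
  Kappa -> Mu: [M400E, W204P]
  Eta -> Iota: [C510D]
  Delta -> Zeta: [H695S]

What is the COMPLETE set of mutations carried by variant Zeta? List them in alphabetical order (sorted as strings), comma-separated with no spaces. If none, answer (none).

Answer: E833L,H695S,R934A,Y357A

Derivation:
At Epsilon: gained [] -> total []
At Eta: gained ['Y357A'] -> total ['Y357A']
At Kappa: gained ['E833L'] -> total ['E833L', 'Y357A']
At Delta: gained ['R934A'] -> total ['E833L', 'R934A', 'Y357A']
At Zeta: gained ['H695S'] -> total ['E833L', 'H695S', 'R934A', 'Y357A']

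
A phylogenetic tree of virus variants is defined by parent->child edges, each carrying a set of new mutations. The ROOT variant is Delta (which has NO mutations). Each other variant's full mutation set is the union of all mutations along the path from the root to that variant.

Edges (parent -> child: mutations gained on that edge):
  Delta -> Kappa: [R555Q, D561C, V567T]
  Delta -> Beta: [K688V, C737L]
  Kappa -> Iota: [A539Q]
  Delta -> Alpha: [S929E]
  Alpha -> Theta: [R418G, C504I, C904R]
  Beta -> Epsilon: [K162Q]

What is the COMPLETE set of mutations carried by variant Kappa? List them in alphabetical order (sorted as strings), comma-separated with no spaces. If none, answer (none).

At Delta: gained [] -> total []
At Kappa: gained ['R555Q', 'D561C', 'V567T'] -> total ['D561C', 'R555Q', 'V567T']

Answer: D561C,R555Q,V567T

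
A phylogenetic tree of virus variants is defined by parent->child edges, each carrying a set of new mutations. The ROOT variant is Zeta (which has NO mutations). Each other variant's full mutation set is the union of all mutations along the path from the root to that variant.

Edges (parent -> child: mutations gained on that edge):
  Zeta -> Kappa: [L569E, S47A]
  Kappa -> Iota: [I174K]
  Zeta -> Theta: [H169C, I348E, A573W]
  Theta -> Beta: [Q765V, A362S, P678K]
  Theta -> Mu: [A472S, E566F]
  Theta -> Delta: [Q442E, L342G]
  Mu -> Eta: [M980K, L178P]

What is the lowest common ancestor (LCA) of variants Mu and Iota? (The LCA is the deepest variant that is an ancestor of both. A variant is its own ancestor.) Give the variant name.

Path from root to Mu: Zeta -> Theta -> Mu
  ancestors of Mu: {Zeta, Theta, Mu}
Path from root to Iota: Zeta -> Kappa -> Iota
  ancestors of Iota: {Zeta, Kappa, Iota}
Common ancestors: {Zeta}
Walk up from Iota: Iota (not in ancestors of Mu), Kappa (not in ancestors of Mu), Zeta (in ancestors of Mu)
Deepest common ancestor (LCA) = Zeta

Answer: Zeta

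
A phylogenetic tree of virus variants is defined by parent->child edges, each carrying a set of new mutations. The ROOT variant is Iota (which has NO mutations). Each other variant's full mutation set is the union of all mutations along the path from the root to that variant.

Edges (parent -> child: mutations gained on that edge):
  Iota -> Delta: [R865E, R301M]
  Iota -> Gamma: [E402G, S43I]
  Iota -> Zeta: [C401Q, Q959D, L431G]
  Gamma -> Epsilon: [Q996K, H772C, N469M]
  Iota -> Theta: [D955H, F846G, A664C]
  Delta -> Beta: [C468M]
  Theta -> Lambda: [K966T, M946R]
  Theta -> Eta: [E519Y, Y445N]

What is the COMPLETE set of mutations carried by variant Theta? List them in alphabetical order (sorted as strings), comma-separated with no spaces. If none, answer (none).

At Iota: gained [] -> total []
At Theta: gained ['D955H', 'F846G', 'A664C'] -> total ['A664C', 'D955H', 'F846G']

Answer: A664C,D955H,F846G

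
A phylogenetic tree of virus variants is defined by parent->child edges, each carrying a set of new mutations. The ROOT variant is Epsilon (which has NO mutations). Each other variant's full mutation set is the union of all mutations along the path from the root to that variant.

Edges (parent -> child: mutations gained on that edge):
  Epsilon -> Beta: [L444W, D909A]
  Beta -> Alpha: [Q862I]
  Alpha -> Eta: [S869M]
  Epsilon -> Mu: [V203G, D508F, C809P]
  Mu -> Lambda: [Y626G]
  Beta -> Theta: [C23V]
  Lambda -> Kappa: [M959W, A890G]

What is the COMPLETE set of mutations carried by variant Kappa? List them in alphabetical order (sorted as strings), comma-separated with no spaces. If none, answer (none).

At Epsilon: gained [] -> total []
At Mu: gained ['V203G', 'D508F', 'C809P'] -> total ['C809P', 'D508F', 'V203G']
At Lambda: gained ['Y626G'] -> total ['C809P', 'D508F', 'V203G', 'Y626G']
At Kappa: gained ['M959W', 'A890G'] -> total ['A890G', 'C809P', 'D508F', 'M959W', 'V203G', 'Y626G']

Answer: A890G,C809P,D508F,M959W,V203G,Y626G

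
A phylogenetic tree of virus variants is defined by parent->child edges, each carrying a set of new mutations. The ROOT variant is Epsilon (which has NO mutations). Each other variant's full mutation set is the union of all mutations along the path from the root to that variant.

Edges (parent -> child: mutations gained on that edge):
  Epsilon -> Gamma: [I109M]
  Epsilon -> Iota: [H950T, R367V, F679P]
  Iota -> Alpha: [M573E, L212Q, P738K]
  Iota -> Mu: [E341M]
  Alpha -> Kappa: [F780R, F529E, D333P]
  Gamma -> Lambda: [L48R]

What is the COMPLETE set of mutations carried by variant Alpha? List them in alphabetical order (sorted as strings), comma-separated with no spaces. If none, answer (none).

At Epsilon: gained [] -> total []
At Iota: gained ['H950T', 'R367V', 'F679P'] -> total ['F679P', 'H950T', 'R367V']
At Alpha: gained ['M573E', 'L212Q', 'P738K'] -> total ['F679P', 'H950T', 'L212Q', 'M573E', 'P738K', 'R367V']

Answer: F679P,H950T,L212Q,M573E,P738K,R367V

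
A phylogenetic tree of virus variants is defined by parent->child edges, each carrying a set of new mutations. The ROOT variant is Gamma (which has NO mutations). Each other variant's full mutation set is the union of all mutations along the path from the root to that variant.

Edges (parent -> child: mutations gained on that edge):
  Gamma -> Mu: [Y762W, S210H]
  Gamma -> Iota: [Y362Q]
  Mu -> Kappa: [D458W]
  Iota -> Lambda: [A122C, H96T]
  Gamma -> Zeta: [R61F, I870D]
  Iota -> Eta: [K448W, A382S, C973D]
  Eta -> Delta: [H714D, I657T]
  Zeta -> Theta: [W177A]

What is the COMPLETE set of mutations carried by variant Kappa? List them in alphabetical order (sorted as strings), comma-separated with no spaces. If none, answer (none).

At Gamma: gained [] -> total []
At Mu: gained ['Y762W', 'S210H'] -> total ['S210H', 'Y762W']
At Kappa: gained ['D458W'] -> total ['D458W', 'S210H', 'Y762W']

Answer: D458W,S210H,Y762W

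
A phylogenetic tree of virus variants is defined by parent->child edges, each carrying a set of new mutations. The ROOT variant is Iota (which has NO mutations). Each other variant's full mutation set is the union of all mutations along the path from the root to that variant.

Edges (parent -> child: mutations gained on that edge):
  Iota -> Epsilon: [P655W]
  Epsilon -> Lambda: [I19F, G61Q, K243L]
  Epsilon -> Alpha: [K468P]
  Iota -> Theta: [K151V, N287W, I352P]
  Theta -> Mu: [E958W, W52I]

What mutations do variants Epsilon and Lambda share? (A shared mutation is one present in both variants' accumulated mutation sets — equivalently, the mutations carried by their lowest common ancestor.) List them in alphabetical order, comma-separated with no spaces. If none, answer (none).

Answer: P655W

Derivation:
Accumulating mutations along path to Epsilon:
  At Iota: gained [] -> total []
  At Epsilon: gained ['P655W'] -> total ['P655W']
Mutations(Epsilon) = ['P655W']
Accumulating mutations along path to Lambda:
  At Iota: gained [] -> total []
  At Epsilon: gained ['P655W'] -> total ['P655W']
  At Lambda: gained ['I19F', 'G61Q', 'K243L'] -> total ['G61Q', 'I19F', 'K243L', 'P655W']
Mutations(Lambda) = ['G61Q', 'I19F', 'K243L', 'P655W']
Intersection: ['P655W'] ∩ ['G61Q', 'I19F', 'K243L', 'P655W'] = ['P655W']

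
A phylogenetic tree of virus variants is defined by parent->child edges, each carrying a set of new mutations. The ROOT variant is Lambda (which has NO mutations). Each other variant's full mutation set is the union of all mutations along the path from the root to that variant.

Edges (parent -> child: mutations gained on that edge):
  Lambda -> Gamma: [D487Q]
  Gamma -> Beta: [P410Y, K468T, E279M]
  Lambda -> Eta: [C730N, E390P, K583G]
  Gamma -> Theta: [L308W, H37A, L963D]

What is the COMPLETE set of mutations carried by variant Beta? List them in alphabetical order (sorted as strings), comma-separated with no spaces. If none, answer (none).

Answer: D487Q,E279M,K468T,P410Y

Derivation:
At Lambda: gained [] -> total []
At Gamma: gained ['D487Q'] -> total ['D487Q']
At Beta: gained ['P410Y', 'K468T', 'E279M'] -> total ['D487Q', 'E279M', 'K468T', 'P410Y']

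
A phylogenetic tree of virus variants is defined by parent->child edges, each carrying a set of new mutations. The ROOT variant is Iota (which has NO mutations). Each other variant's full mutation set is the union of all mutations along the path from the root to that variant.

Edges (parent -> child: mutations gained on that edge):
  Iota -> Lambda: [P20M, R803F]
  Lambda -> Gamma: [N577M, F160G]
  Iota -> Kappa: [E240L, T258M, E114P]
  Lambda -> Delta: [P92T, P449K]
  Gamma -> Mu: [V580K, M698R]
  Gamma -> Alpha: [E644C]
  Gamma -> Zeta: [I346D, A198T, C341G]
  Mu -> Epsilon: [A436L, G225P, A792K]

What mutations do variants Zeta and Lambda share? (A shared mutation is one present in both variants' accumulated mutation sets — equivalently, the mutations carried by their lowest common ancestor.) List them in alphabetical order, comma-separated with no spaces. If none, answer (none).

Accumulating mutations along path to Zeta:
  At Iota: gained [] -> total []
  At Lambda: gained ['P20M', 'R803F'] -> total ['P20M', 'R803F']
  At Gamma: gained ['N577M', 'F160G'] -> total ['F160G', 'N577M', 'P20M', 'R803F']
  At Zeta: gained ['I346D', 'A198T', 'C341G'] -> total ['A198T', 'C341G', 'F160G', 'I346D', 'N577M', 'P20M', 'R803F']
Mutations(Zeta) = ['A198T', 'C341G', 'F160G', 'I346D', 'N577M', 'P20M', 'R803F']
Accumulating mutations along path to Lambda:
  At Iota: gained [] -> total []
  At Lambda: gained ['P20M', 'R803F'] -> total ['P20M', 'R803F']
Mutations(Lambda) = ['P20M', 'R803F']
Intersection: ['A198T', 'C341G', 'F160G', 'I346D', 'N577M', 'P20M', 'R803F'] ∩ ['P20M', 'R803F'] = ['P20M', 'R803F']

Answer: P20M,R803F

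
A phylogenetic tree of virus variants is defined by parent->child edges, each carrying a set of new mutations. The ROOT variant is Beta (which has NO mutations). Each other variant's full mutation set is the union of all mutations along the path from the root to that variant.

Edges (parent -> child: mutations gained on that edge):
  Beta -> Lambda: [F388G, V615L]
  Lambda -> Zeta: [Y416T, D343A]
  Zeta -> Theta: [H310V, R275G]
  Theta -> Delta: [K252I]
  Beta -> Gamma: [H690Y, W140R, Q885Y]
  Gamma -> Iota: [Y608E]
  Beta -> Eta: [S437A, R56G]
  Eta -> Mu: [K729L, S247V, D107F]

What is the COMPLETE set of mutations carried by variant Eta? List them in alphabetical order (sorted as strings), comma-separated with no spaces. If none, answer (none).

Answer: R56G,S437A

Derivation:
At Beta: gained [] -> total []
At Eta: gained ['S437A', 'R56G'] -> total ['R56G', 'S437A']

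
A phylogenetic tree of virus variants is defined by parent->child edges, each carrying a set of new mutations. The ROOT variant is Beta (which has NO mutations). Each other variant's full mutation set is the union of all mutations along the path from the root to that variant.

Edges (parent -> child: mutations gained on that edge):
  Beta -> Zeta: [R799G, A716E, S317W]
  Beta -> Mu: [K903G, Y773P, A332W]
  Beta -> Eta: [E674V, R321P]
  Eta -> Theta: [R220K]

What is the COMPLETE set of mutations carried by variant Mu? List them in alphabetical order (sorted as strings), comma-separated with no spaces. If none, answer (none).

Answer: A332W,K903G,Y773P

Derivation:
At Beta: gained [] -> total []
At Mu: gained ['K903G', 'Y773P', 'A332W'] -> total ['A332W', 'K903G', 'Y773P']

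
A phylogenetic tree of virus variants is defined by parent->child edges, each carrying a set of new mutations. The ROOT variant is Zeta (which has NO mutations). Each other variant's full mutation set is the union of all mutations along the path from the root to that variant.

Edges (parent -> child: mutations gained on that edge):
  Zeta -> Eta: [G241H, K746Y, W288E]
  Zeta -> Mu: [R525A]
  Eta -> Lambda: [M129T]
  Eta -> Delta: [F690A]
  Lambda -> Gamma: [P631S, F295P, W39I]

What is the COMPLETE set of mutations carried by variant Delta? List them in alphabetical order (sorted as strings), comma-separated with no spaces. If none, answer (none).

At Zeta: gained [] -> total []
At Eta: gained ['G241H', 'K746Y', 'W288E'] -> total ['G241H', 'K746Y', 'W288E']
At Delta: gained ['F690A'] -> total ['F690A', 'G241H', 'K746Y', 'W288E']

Answer: F690A,G241H,K746Y,W288E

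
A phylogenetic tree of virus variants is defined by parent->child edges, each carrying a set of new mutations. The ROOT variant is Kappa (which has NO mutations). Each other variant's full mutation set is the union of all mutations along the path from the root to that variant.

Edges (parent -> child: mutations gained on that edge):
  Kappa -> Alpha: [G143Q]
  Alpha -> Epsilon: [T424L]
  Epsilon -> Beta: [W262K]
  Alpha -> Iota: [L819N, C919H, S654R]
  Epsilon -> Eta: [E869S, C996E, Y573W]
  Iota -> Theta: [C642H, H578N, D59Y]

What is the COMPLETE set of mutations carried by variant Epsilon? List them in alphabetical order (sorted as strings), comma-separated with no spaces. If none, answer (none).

At Kappa: gained [] -> total []
At Alpha: gained ['G143Q'] -> total ['G143Q']
At Epsilon: gained ['T424L'] -> total ['G143Q', 'T424L']

Answer: G143Q,T424L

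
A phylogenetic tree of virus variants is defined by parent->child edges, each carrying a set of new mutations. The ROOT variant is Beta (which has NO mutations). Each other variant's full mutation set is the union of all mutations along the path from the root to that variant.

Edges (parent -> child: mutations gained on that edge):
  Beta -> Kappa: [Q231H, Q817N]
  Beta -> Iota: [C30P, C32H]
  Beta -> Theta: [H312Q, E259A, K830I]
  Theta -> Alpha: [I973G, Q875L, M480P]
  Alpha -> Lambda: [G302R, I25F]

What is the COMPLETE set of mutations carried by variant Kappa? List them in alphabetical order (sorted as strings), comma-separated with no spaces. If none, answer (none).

At Beta: gained [] -> total []
At Kappa: gained ['Q231H', 'Q817N'] -> total ['Q231H', 'Q817N']

Answer: Q231H,Q817N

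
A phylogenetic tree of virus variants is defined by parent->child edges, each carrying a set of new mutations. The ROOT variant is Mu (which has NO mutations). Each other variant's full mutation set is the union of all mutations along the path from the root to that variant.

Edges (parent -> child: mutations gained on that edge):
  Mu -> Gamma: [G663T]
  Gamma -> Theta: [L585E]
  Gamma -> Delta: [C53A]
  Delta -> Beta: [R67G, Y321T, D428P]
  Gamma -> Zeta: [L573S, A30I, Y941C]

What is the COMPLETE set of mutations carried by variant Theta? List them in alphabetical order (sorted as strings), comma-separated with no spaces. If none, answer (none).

At Mu: gained [] -> total []
At Gamma: gained ['G663T'] -> total ['G663T']
At Theta: gained ['L585E'] -> total ['G663T', 'L585E']

Answer: G663T,L585E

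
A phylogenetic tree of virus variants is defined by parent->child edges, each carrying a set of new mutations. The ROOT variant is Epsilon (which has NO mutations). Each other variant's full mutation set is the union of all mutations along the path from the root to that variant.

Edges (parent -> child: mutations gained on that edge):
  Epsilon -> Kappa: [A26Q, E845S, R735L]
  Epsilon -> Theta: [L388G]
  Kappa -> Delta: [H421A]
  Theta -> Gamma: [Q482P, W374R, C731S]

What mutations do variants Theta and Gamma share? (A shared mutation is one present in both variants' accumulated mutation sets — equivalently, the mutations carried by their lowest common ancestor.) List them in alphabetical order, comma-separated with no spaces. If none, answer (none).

Accumulating mutations along path to Theta:
  At Epsilon: gained [] -> total []
  At Theta: gained ['L388G'] -> total ['L388G']
Mutations(Theta) = ['L388G']
Accumulating mutations along path to Gamma:
  At Epsilon: gained [] -> total []
  At Theta: gained ['L388G'] -> total ['L388G']
  At Gamma: gained ['Q482P', 'W374R', 'C731S'] -> total ['C731S', 'L388G', 'Q482P', 'W374R']
Mutations(Gamma) = ['C731S', 'L388G', 'Q482P', 'W374R']
Intersection: ['L388G'] ∩ ['C731S', 'L388G', 'Q482P', 'W374R'] = ['L388G']

Answer: L388G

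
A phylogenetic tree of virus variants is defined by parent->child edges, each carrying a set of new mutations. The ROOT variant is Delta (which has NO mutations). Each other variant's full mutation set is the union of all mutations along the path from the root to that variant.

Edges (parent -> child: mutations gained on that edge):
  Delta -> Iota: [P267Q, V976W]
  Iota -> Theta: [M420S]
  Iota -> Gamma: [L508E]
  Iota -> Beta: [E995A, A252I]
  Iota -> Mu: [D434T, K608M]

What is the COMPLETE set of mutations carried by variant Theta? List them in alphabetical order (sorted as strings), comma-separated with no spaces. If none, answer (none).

Answer: M420S,P267Q,V976W

Derivation:
At Delta: gained [] -> total []
At Iota: gained ['P267Q', 'V976W'] -> total ['P267Q', 'V976W']
At Theta: gained ['M420S'] -> total ['M420S', 'P267Q', 'V976W']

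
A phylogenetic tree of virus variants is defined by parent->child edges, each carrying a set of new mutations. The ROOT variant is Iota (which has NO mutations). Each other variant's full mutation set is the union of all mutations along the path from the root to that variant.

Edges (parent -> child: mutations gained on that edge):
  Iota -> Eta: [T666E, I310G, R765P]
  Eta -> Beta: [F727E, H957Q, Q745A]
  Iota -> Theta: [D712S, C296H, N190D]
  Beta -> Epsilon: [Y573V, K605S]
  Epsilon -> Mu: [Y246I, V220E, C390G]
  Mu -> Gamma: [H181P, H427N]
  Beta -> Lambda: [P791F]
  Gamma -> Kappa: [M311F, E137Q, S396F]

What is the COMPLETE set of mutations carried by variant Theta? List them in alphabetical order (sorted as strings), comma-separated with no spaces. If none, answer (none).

At Iota: gained [] -> total []
At Theta: gained ['D712S', 'C296H', 'N190D'] -> total ['C296H', 'D712S', 'N190D']

Answer: C296H,D712S,N190D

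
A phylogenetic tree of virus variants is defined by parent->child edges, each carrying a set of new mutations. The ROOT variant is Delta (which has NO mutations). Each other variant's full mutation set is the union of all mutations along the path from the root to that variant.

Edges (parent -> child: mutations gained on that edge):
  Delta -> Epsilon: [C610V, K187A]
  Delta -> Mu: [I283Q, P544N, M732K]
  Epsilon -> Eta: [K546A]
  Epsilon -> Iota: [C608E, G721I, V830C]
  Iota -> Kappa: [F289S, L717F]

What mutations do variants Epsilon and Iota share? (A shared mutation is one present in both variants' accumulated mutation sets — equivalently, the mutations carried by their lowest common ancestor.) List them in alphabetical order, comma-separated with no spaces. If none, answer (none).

Answer: C610V,K187A

Derivation:
Accumulating mutations along path to Epsilon:
  At Delta: gained [] -> total []
  At Epsilon: gained ['C610V', 'K187A'] -> total ['C610V', 'K187A']
Mutations(Epsilon) = ['C610V', 'K187A']
Accumulating mutations along path to Iota:
  At Delta: gained [] -> total []
  At Epsilon: gained ['C610V', 'K187A'] -> total ['C610V', 'K187A']
  At Iota: gained ['C608E', 'G721I', 'V830C'] -> total ['C608E', 'C610V', 'G721I', 'K187A', 'V830C']
Mutations(Iota) = ['C608E', 'C610V', 'G721I', 'K187A', 'V830C']
Intersection: ['C610V', 'K187A'] ∩ ['C608E', 'C610V', 'G721I', 'K187A', 'V830C'] = ['C610V', 'K187A']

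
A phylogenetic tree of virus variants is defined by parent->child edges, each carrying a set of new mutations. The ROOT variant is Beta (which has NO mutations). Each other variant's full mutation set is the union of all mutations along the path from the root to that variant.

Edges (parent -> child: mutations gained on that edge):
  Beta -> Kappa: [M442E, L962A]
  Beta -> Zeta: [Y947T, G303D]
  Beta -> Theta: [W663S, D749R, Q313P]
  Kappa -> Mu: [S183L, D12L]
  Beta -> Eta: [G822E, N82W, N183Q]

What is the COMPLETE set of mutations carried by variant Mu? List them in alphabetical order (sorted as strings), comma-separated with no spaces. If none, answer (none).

At Beta: gained [] -> total []
At Kappa: gained ['M442E', 'L962A'] -> total ['L962A', 'M442E']
At Mu: gained ['S183L', 'D12L'] -> total ['D12L', 'L962A', 'M442E', 'S183L']

Answer: D12L,L962A,M442E,S183L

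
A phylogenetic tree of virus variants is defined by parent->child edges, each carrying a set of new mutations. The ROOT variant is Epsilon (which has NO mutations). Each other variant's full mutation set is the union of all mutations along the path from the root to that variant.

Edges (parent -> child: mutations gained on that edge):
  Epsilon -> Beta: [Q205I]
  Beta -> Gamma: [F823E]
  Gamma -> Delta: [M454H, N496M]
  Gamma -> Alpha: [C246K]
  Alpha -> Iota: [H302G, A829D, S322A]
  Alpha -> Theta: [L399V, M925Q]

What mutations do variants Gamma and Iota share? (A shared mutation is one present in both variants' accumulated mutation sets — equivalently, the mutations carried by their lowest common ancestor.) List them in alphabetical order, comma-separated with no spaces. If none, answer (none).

Accumulating mutations along path to Gamma:
  At Epsilon: gained [] -> total []
  At Beta: gained ['Q205I'] -> total ['Q205I']
  At Gamma: gained ['F823E'] -> total ['F823E', 'Q205I']
Mutations(Gamma) = ['F823E', 'Q205I']
Accumulating mutations along path to Iota:
  At Epsilon: gained [] -> total []
  At Beta: gained ['Q205I'] -> total ['Q205I']
  At Gamma: gained ['F823E'] -> total ['F823E', 'Q205I']
  At Alpha: gained ['C246K'] -> total ['C246K', 'F823E', 'Q205I']
  At Iota: gained ['H302G', 'A829D', 'S322A'] -> total ['A829D', 'C246K', 'F823E', 'H302G', 'Q205I', 'S322A']
Mutations(Iota) = ['A829D', 'C246K', 'F823E', 'H302G', 'Q205I', 'S322A']
Intersection: ['F823E', 'Q205I'] ∩ ['A829D', 'C246K', 'F823E', 'H302G', 'Q205I', 'S322A'] = ['F823E', 'Q205I']

Answer: F823E,Q205I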